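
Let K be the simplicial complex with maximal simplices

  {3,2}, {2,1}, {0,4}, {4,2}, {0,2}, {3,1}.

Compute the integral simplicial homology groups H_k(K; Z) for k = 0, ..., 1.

We work with the vertex ordering 0 < 1 < 2 < 3 < 4. The simplices of K, each written with vertices in increasing order, are:

  0-simplices (5): [0], [1], [2], [3], [4]
  1-simplices (6): [0,2], [0,4], [1,2], [1,3], [2,3], [2,4]

so the chain groups are C_0 ≅ Z^5, C_1 ≅ Z^6.

∂_1: C_1 → C_0 maps an edge to its endpoints' difference, ∂[p,q] = q − p.
The 5×6 boundary matrix has rank 4 and Smith normal form diag(1,1,1,1).

Computing H_k = (kernel of ∂_k) / (image of ∂_{k+1}):

  H_0: rank C_0 − rank ∂_1 = 5 − 4 = 1, and the invariant factors of ∂_1 are all 1, so H_0 = Z.
  H_1: rank ker ∂_1 − rank ∂_2 = (6 − 4) − 0 = 2, and there is no ∂_2, so H_1 = Z^2.

As a check, the Euler characteristic is 5 − 6 = -1, which agrees with 1 − 2 = -1.
(K is a triangulation of a wedge of 2 circles.)

H_0 ≅ Z,  H_1 ≅ Z^2.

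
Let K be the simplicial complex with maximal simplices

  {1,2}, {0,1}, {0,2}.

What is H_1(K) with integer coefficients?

K has 3 vertices, 3 edges.
rank ∂_1 = 2, rank ∂_2 = 0 ⇒ b_1 = 3 − 2 − 0 = 1. So H_1 ≅ Z.

H_1 = Z.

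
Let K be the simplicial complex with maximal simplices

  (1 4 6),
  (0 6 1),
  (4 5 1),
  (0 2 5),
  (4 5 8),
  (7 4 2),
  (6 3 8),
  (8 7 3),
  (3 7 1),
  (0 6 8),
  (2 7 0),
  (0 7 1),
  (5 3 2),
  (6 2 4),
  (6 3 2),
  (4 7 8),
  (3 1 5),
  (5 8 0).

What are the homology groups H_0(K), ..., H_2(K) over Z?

We work with the vertex ordering 0 < 1 < 2 < 3 < 4 < 5 < 6 < 7 < 8. The simplices of K, each written with vertices in increasing order, are:

  0-simplices (9): [0], [1], [2], [3], [4], [5], [6], [7], [8]
  1-simplices (27): (27 of them)
  2-simplices (18): [0,1,6], [0,1,7], [0,2,5], [0,2,7], [0,5,8], [0,6,8], [1,3,5], [1,3,7], [1,4,5], [1,4,6], [2,3,5], [2,3,6], [2,4,6], [2,4,7], [3,6,8], [3,7,8], [4,5,8], [4,7,8]

Hence C_0 ≅ Z^9, C_1 ≅ Z^27, C_2 ≅ Z^18.

Boundary ∂_1: C_1 → C_0 sends each edge [p,q] (with p < q) to q − p.
The 9×27 boundary matrix has rank 8 and Smith normal form diag(1,1,1,1,1,1,1,1).

Boundary ∂_2: C_2 → C_1 acts by ∂[p,q,r] = [q,r] − [p,r] + [p,q]. For instance
  ∂[1,4,6] = [4,6] − [1,6] + [1,4],
  ∂[1,4,5] = [4,5] − [1,5] + [1,4].
As a 27×18 matrix over Z this has rank 17, with invariant factors (1,1,1,1,1,1,1,1,1,1,1,1,1,1,1,1,1).

Computing H_k = (kernel of ∂_k) / (image of ∂_{k+1}):

  H_0: rank C_0 − rank ∂_1 = 9 − 8 = 1, and the invariant factors of ∂_1 are all 1, so H_0 = Z.
  H_1: rank ker ∂_1 − rank ∂_2 = (27 − 8) − 17 = 2, and the invariant factors of ∂_2 are all 1, so H_1 = Z^2.
  H_2: rank ker ∂_2 − rank ∂_3 = (18 − 17) − 0 = 1, and there is no ∂_3, so H_2 = Z.

H_0 ≅ Z,  H_1 ≅ Z^2,  H_2 ≅ Z.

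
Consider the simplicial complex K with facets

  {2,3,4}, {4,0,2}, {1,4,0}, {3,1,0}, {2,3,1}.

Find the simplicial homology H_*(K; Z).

H_0 ≅ Z,  H_1 ≅ Z,  H_2 = 0.

Order the vertices as 0 < 1 < 2 < 3 < 4. Listing each simplex with vertices in this order, K has dimension 2 with simplices:

  0-simplices (5): [0], [1], [2], [3], [4]
  1-simplices (10): [0,1], [0,2], [0,3], [0,4], [1,2], [1,3], [1,4], [2,3], [2,4], [3,4]
  2-simplices (5): [0,1,3], [0,1,4], [0,2,4], [1,2,3], [2,3,4]

so the chain groups are C_0 ≅ Z^5, C_1 ≅ Z^10, C_2 ≅ Z^5.

Boundary ∂_1: C_1 → C_0 sends each edge [p,q] (with p < q) to q − p.
The 5×10 boundary matrix has rank 4 and Smith normal form diag(1,1,1,1).

Boundary ∂_2: C_2 → C_1 acts by ∂[p,q,r] = [q,r] − [p,r] + [p,q]. For instance
  ∂[2,3,4] = [3,4] − [2,4] + [2,3],
  ∂[0,1,4] = [1,4] − [0,4] + [0,1].
The 10×5 boundary matrix has rank 5 and Smith normal form diag(1,1,1,1,1).

From H_k ≅ ker(∂_k) / im(∂_{k+1}) we obtain:

  H_0: rank C_0 − rank ∂_1 = 5 − 4 = 1, and the invariant factors of ∂_1 are all 1, so H_0 ≅ Z.
  H_1: rank ker ∂_1 − rank ∂_2 = (10 − 4) − 5 = 1, and the invariant factors of ∂_2 are all 1, so H_1 ≅ Z.
  H_2: rank ker ∂_2 − rank ∂_3 = (5 − 5) − 0 = 0, and there is no ∂_3, so H_2 ≅ 0.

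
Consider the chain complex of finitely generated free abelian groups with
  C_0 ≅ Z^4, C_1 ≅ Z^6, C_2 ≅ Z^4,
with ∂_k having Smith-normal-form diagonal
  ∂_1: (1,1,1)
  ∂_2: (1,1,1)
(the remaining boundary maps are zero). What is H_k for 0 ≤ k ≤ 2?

H_0 = Z,  H_1 = 0,  H_2 = Z.

H_0: b_0 = 4 − 0 − 3 = 1; torsion from ∂_1 factors > 1: none. So H_0 = Z.
H_1: b_1 = 6 − 3 − 3 = 0; torsion from ∂_2 factors > 1: none. So H_1 = 0.
H_2: b_2 = 4 − 3 − 0 = 1; torsion from ∂_3 factors > 1: none. So H_2 = Z.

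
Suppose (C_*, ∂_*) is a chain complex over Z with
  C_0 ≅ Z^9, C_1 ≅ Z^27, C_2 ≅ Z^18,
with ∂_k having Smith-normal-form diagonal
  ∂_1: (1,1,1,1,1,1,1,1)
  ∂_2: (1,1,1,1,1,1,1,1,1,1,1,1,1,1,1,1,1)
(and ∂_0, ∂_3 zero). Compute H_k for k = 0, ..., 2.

H_0 ≅ Z,  H_1 ≅ Z^2,  H_2 ≅ Z.

H_0: b_0 = 9 − 0 − 8 = 1; torsion from ∂_1 factors > 1: none. So H_0 ≅ Z.
H_1: b_1 = 27 − 8 − 17 = 2; torsion from ∂_2 factors > 1: none. So H_1 ≅ Z^2.
H_2: b_2 = 18 − 17 − 0 = 1; torsion from ∂_3 factors > 1: none. So H_2 ≅ Z.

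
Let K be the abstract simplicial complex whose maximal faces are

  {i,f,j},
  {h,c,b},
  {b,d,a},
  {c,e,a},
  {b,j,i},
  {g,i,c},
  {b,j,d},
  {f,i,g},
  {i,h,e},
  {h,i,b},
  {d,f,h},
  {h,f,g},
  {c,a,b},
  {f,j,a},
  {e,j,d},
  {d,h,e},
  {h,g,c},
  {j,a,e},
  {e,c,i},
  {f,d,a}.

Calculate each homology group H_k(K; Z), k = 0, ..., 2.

H_0 = Z,  H_1 = Z ⊕ Z/2,  H_2 = 0.

Fix the vertex order a < b < c < d < e < f < g < h < i < j and write every simplex with vertices in increasing order. Then dim K = 2 and the simplices of K are:

  0-simplices (10): a, b, c, d, e, f, g, h, i, j
  1-simplices (30): ab, ac, ad, ae, af, aj, bc, bd, bh, bi, bj, ce, cg, ch, ci, de, df, dh, dj, eh, ei, ej, fg, fh, fi, fj, gh, gi, hi, ij
  2-simplices (20): abc, abd, ace, adf, aej, afj, bch, bdj, bhi, bij, cei, cgh, cgi, deh, dej, dfh, ehi, fgh, fgi, fij

Hence C_0 ≅ Z^10, C_1 ≅ Z^30, C_2 ≅ Z^20.

The boundary map ∂_1: C_1 → C_0 is given by ∂[p,q] = [q] − [p].
The 10×30 boundary matrix has rank 9 and Smith normal form diag(1,1,1,1,1,1,1,1,1).

Boundary ∂_2: C_2 → C_1 maps a triangle to the signed sum of its edges. For instance
  ∂bch = ch − bh + bc,
  ∂dfh = fh − dh + df.
The 30×20 boundary matrix has rank 20 and Smith normal form diag(1,1,1,1,1,1,1,1,1,1,1,1,1,1,1,1,1,1,1,2).

Reading off H_k = ker ∂_k / im ∂_{k+1}:

  H_0: rank C_0 − rank ∂_1 = 10 − 9 = 1, and the invariant factors of ∂_1 are all 1, so H_0 = Z.
  H_1: rank ker ∂_1 − rank ∂_2 = (30 − 9) − 20 = 1, and ∂_2 has invariant factor 2 > 1, so H_1 = Z ⊕ Z/2.
  H_2: rank ker ∂_2 − rank ∂_3 = (20 − 20) − 0 = 0, and there is no ∂_3, so H_2 = 0.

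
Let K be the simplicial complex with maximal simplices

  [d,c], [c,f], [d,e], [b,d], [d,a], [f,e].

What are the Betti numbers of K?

Fix the vertex order a < b < c < d < e < f and write every simplex with vertices in increasing order. Then dim K = 1 and the simplices of K are:

  0-simplices (6): a, b, c, d, e, f
  1-simplices (6): ad, bd, cd, cf, de, ef

so the chain groups are C_0 ≅ Z^6, C_1 ≅ Z^6.

The boundary map ∂_1: C_1 → C_0 sends each edge [p,q] (with p < q) to q − p.
The resulting 6×6 matrix has rank 5, and its Smith normal form has invariant factors (1,1,1,1,1).

From H_k ≅ ker(∂_k) / im(∂_{k+1}) we obtain:

  H_0: rank C_0 − rank ∂_1 = 6 − 5 = 1, and the invariant factors of ∂_1 are all 1, so H_0 = Z.
  H_1: rank ker ∂_1 − rank ∂_2 = (6 − 5) − 0 = 1, and there is no ∂_2, so H_1 = Z.

Hence the Betti numbers are b_0 = 1, b_1 = 1.

b_0 = 1, b_1 = 1.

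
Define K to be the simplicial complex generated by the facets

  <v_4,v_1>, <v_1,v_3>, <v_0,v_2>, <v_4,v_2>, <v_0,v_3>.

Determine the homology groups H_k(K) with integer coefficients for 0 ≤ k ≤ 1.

We work with the vertex ordering v_0 < v_1 < v_2 < v_3 < v_4. The simplices of K, each written with vertices in increasing order, are:

  0-simplices (5): [v_0], [v_1], [v_2], [v_3], [v_4]
  1-simplices (5): [v_0,v_2], [v_0,v_3], [v_1,v_3], [v_1,v_4], [v_2,v_4]

giving chain groups C_0 ≅ Z^5, C_1 ≅ Z^5.

Boundary ∂_1: C_1 → C_0 is given by ∂[p,q] = [q] − [p]. For instance
  ∂[v_2,v_4] = [v_4] − [v_2].
This gives a 5×5 integer matrix of rank 4; reducing to Smith normal form yields diagonal entries (1,1,1,1).

From H_k ≅ ker(∂_k) / im(∂_{k+1}) we obtain:

  H_0: rank C_0 − rank ∂_1 = 5 − 4 = 1, and the invariant factors of ∂_1 are all 1, so H_0 ≅ Z.
  H_1: rank ker ∂_1 − rank ∂_2 = (5 − 4) − 0 = 1, and there is no ∂_2, so H_1 ≅ Z.

(K is a triangulation of the circle S^1.)

H_0 ≅ Z,  H_1 ≅ Z.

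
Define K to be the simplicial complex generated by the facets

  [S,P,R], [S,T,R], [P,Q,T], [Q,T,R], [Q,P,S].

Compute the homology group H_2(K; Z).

H_2 = 0.

Order the vertices as P < Q < R < S < T. Listing each simplex with vertices in this order, K has dimension 2 with simplices:

  0-simplices (5): P, Q, R, S, T
  1-simplices (10): PQ, PR, PS, PT, QR, QS, QT, RS, RT, ST
  2-simplices (5): PQS, PQT, PRS, QRT, RST

so the chain groups are C_0 ≅ Z^5, C_1 ≅ Z^10, C_2 ≅ Z^5.

The boundary map ∂_1: C_1 → C_0 maps an edge to its endpoints' difference, ∂[p,q] = q − p.
The resulting 5×10 matrix has rank 4, and its Smith normal form has invariant factors (1,1,1,1).

The boundary map ∂_2: C_2 → C_1 acts by ∂[p,q,r] = [q,r] − [p,r] + [p,q]. For instance
  ∂PQT = QT − PT + PQ,
  ∂RST = ST − RT + RS.
As a 10×5 matrix over Z this has rank 5, with invariant factors (1,1,1,1,1).

Reading off H_k = ker ∂_k / im ∂_{k+1}:

  H_2: rank ker ∂_2 − rank ∂_3 = (5 − 5) − 0 = 0, and there is no ∂_3, so H_2 ≅ 0.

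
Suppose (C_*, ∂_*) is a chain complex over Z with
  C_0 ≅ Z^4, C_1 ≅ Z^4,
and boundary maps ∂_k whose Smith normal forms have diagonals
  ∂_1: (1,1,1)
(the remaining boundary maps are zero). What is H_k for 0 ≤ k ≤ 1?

H_0: b_0 = 4 − 0 − 3 = 1; torsion from ∂_1 factors > 1: none. So H_0 = Z.
H_1: b_1 = 4 − 3 − 0 = 1; torsion from ∂_2 factors > 1: none. So H_1 = Z.

H_0 = Z,  H_1 = Z.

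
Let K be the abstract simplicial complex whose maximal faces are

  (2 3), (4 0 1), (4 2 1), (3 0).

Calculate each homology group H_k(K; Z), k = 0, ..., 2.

H_0 = Z,  H_1 = Z,  H_2 = 0.

Take the total order 0 < 1 < 2 < 3 < 4 on the vertex set. Then K (dimension 2) consists of the simplices:

  0-simplices (5): [0], [1], [2], [3], [4]
  1-simplices (7): [0,1], [0,3], [0,4], [1,2], [1,4], [2,3], [2,4]
  2-simplices (2): [0,1,4], [1,2,4]

giving chain groups C_0 ≅ Z^5, C_1 ≅ Z^7, C_2 ≅ Z^2.

The boundary map ∂_1: C_1 → C_0 is given by ∂[p,q] = [q] − [p].
The 5×7 boundary matrix has rank 4 and Smith normal form diag(1,1,1,1).

The boundary map ∂_2: C_2 → C_1 acts by ∂[p,q,r] = [q,r] − [p,r] + [p,q]. For instance
  ∂[1,2,4] = [2,4] − [1,4] + [1,2],
  ∂[0,1,4] = [1,4] − [0,4] + [0,1].
As a 7×2 matrix over Z this has rank 2, with invariant factors (1,1).

Now H_k = ker ∂_k / im ∂_{k+1}, so:

  H_0: rank C_0 − rank ∂_1 = 5 − 4 = 1, and the invariant factors of ∂_1 are all 1, so H_0 = Z.
  H_1: rank ker ∂_1 − rank ∂_2 = (7 − 4) − 2 = 1, and the invariant factors of ∂_2 are all 1, so H_1 = Z.
  H_2: rank ker ∂_2 − rank ∂_3 = (2 − 2) − 0 = 0, and there is no ∂_3, so H_2 = 0.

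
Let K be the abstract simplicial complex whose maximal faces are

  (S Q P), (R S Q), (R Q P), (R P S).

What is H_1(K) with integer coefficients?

Fix the vertex order P < Q < R < S and write every simplex with vertices in increasing order. Then dim K = 2 and the simplices of K are:

  0-simplices (4): P, Q, R, S
  1-simplices (6): PQ, PR, PS, QR, QS, RS
  2-simplices (4): PQR, PQS, PRS, QRS

Hence C_0 ≅ Z^4, C_1 ≅ Z^6, C_2 ≅ Z^4.

The boundary map ∂_1: C_1 → C_0 sends each edge [p,q] (with p < q) to q − p.
The 4×6 boundary matrix has rank 3 and Smith normal form diag(1,1,1).

The boundary map ∂_2: C_2 → C_1 sends each 2-simplex [p,q,r] to [q,r] − [p,r] + [p,q]. For instance
  ∂PRS = RS − PS + PR,
  ∂PQS = QS − PS + PQ.
The 6×4 boundary matrix has rank 3 and Smith normal form diag(1,1,1).

Computing H_k = (kernel of ∂_k) / (image of ∂_{k+1}):

  H_1: rank ker ∂_1 − rank ∂_2 = (6 − 3) − 3 = 0, and the invariant factors of ∂_2 are all 1, so H_1 ≅ 0.

H_1 = 0.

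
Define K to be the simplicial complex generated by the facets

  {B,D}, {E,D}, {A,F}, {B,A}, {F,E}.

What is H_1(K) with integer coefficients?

H_1 = Z.

K has 5 vertices, 5 edges.
rank ∂_1 = 4, rank ∂_2 = 0 ⇒ b_1 = 5 − 4 − 0 = 1. So H_1 = Z.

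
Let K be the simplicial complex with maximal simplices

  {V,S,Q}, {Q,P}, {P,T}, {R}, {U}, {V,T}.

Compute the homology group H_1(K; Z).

H_1 = Z.

K has 7 vertices, 6 edges, 1 triangle.
rank ∂_1 = 4, rank ∂_2 = 1 ⇒ b_1 = 6 − 4 − 1 = 1; all invariant factors of ∂_2 are 1 so no torsion. So H_1 ≅ Z.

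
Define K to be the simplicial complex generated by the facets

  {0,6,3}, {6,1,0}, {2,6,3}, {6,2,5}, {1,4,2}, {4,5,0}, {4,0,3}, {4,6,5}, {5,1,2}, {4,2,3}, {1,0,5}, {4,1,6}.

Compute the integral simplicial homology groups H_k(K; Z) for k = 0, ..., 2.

We work with the vertex ordering 0 < 1 < 2 < 3 < 4 < 5 < 6. The simplices of K, each written with vertices in increasing order, are:

  0-simplices (7): [0], [1], [2], [3], [4], [5], [6]
  1-simplices (18): [0,1], [0,3], [0,4], [0,5], [0,6], [1,2], [1,4], [1,5], [1,6], [2,3], [2,4], [2,5], [2,6], [3,4], [3,6], [4,5], [4,6], [5,6]
  2-simplices (12): [0,1,5], [0,1,6], [0,3,4], [0,3,6], [0,4,5], [1,2,4], [1,2,5], [1,4,6], [2,3,4], [2,3,6], [2,5,6], [4,5,6]

Hence C_0 ≅ Z^7, C_1 ≅ Z^18, C_2 ≅ Z^12.

Boundary ∂_1: C_1 → C_0 maps an edge to its endpoints' difference, ∂[p,q] = q − p.
This gives a 7×18 integer matrix of rank 6; reducing to Smith normal form yields diagonal entries (1,1,1,1,1,1).

The boundary map ∂_2: C_2 → C_1 sends each 2-simplex [p,q,r] to [q,r] − [p,r] + [p,q]. For instance
  ∂[0,3,4] = [3,4] − [0,4] + [0,3],
  ∂[2,5,6] = [5,6] − [2,6] + [2,5].
This gives a 18×12 integer matrix of rank 12; reducing to Smith normal form yields diagonal entries (1,1,1,1,1,1,1,1,1,1,1,2).

Now H_k = ker ∂_k / im ∂_{k+1}, so:

  H_0: rank C_0 − rank ∂_1 = 7 − 6 = 1, and the invariant factors of ∂_1 are all 1, so H_0 ≅ Z.
  H_1: rank ker ∂_1 − rank ∂_2 = (18 − 6) − 12 = 0, and ∂_2 has invariant factor 2 > 1, so H_1 ≅ Z/2.
  H_2: rank ker ∂_2 − rank ∂_3 = (12 − 12) − 0 = 0, and there is no ∂_3, so H_2 ≅ 0.

H_0 ≅ Z,  H_1 ≅ Z/2,  H_2 = 0.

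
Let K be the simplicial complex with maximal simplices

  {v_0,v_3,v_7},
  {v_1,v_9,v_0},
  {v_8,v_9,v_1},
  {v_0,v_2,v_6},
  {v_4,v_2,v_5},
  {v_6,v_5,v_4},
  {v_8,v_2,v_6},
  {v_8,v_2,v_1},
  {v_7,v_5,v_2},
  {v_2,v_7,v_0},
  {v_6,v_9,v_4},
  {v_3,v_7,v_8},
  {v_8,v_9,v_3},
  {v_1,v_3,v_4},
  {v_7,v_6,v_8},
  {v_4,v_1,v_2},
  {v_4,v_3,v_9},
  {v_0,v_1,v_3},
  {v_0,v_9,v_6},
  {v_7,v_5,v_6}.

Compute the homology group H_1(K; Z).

H_1 = Z ⊕ Z_2.

K has 10 vertices, 30 edges, 20 triangles.
rank ∂_1 = 9, rank ∂_2 = 20 ⇒ b_1 = 30 − 9 − 20 = 1; ∂_2 has invariant factor(s) [2] giving torsion. So H_1 = Z ⊕ Z_2.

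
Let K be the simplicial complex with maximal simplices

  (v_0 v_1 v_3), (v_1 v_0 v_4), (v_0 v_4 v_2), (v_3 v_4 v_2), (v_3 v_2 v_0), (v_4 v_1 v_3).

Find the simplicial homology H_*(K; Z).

Take the total order v_0 < v_1 < v_2 < v_3 < v_4 on the vertex set. Then K (dimension 2) consists of the simplices:

  0-simplices (5): [v_0], [v_1], [v_2], [v_3], [v_4]
  1-simplices (9): [v_0,v_1], [v_0,v_2], [v_0,v_3], [v_0,v_4], [v_1,v_3], [v_1,v_4], [v_2,v_3], [v_2,v_4], [v_3,v_4]
  2-simplices (6): [v_0,v_1,v_3], [v_0,v_1,v_4], [v_0,v_2,v_3], [v_0,v_2,v_4], [v_1,v_3,v_4], [v_2,v_3,v_4]

giving chain groups C_0 ≅ Z^5, C_1 ≅ Z^9, C_2 ≅ Z^6.

Boundary ∂_1: C_1 → C_0 maps an edge to its endpoints' difference, ∂[p,q] = q − p. For instance
  ∂[v_3,v_4] = [v_4] − [v_3].
This gives a 5×9 integer matrix of rank 4; reducing to Smith normal form yields diagonal entries (1,1,1,1).

The boundary map ∂_2: C_2 → C_1 acts by ∂[p,q,r] = [q,r] − [p,r] + [p,q]. For instance
  ∂[v_0,v_2,v_3] = [v_2,v_3] − [v_0,v_3] + [v_0,v_2],
  ∂[v_0,v_1,v_3] = [v_1,v_3] − [v_0,v_3] + [v_0,v_1].
The 9×6 boundary matrix has rank 5 and Smith normal form diag(1,1,1,1,1).

Reading off H_k = ker ∂_k / im ∂_{k+1}:

  H_0: rank C_0 − rank ∂_1 = 5 − 4 = 1, and the invariant factors of ∂_1 are all 1, so H_0 = Z.
  H_1: rank ker ∂_1 − rank ∂_2 = (9 − 4) − 5 = 0, and the invariant factors of ∂_2 are all 1, so H_1 = 0.
  H_2: rank ker ∂_2 − rank ∂_3 = (6 − 5) − 0 = 1, and there is no ∂_3, so H_2 = Z.

As a check, the Euler characteristic is 5 − 9 + 6 = 2, which agrees with 1 − 0 + 1 = 2.

H_0 = Z,  H_1 = 0,  H_2 = Z.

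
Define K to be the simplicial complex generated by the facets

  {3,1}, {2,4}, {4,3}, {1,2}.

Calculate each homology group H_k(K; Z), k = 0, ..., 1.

H_0 ≅ Z,  H_1 ≅ Z.

Fix the vertex order 1 < 2 < 3 < 4 and write every simplex with vertices in increasing order. Then dim K = 1 and the simplices of K are:

  0-simplices (4): [1], [2], [3], [4]
  1-simplices (4): [1,2], [1,3], [2,4], [3,4]

giving chain groups C_0 ≅ Z^4, C_1 ≅ Z^4.

Boundary ∂_1: C_1 → C_0 maps an edge to its endpoints' difference, ∂[p,q] = q − p. For instance
  ∂[1,2] = [2] − [1].
The 4×4 boundary matrix has rank 3 and Smith normal form diag(1,1,1).

Reading off H_k = ker ∂_k / im ∂_{k+1}:

  H_0: rank C_0 − rank ∂_1 = 4 − 3 = 1, and the invariant factors of ∂_1 are all 1, so H_0 ≅ Z.
  H_1: rank ker ∂_1 − rank ∂_2 = (4 − 3) − 0 = 1, and there is no ∂_2, so H_1 ≅ Z.

As a check, the Euler characteristic is 4 − 4 = 0, which agrees with 1 − 1 = 0.
(K is a triangulation of the circle S^1.)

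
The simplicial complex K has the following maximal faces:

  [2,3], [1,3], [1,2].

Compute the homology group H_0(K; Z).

Take the total order 1 < 2 < 3 on the vertex set. Then K (dimension 1) consists of the simplices:

  0-simplices (3): [1], [2], [3]
  1-simplices (3): [1,2], [1,3], [2,3]

so the chain groups are C_0 ≅ Z^3, C_1 ≅ Z^3.

The boundary map ∂_1: C_1 → C_0 maps an edge to its endpoints' difference, ∂[p,q] = q − p. For instance
  ∂[1,3] = [3] − [1].
This gives a 3×3 integer matrix of rank 2; reducing to Smith normal form yields diagonal entries (1,1).

Now H_k = ker ∂_k / im ∂_{k+1}, so:

  H_0: rank C_0 − rank ∂_1 = 3 − 2 = 1, and the invariant factors of ∂_1 are all 1, so H_0 = Z.

(K is a triangulation of the circle S^1.)

H_0 = Z.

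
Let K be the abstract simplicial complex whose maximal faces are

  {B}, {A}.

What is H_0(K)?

H_0 ≅ Z^2.

We work with the vertex ordering A < B. The simplices of K, each written with vertices in increasing order, are:

  0-simplices (2): A, B

so the chain groups are C_0 ≅ Z^2.

Reading off H_k = ker ∂_k / im ∂_{k+1}:

  H_0: rank C_0 − rank ∂_1 = 2 − 0 = 2, and there is no ∂_1, so H_0 ≅ Z^2.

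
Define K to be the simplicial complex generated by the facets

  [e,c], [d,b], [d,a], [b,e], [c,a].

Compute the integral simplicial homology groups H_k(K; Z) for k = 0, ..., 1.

H_0 = Z,  H_1 = Z.

Order the vertices as a < b < c < d < e. Listing each simplex with vertices in this order, K has dimension 1 with simplices:

  0-simplices (5): a, b, c, d, e
  1-simplices (5): ac, ad, bd, be, ce

Hence C_0 ≅ Z^5, C_1 ≅ Z^5.

∂_1: C_1 → C_0 maps an edge to its endpoints' difference, ∂[p,q] = q − p. For instance
  ∂ce = e − c.
The 5×5 boundary matrix has rank 4 and Smith normal form diag(1,1,1,1).

From H_k ≅ ker(∂_k) / im(∂_{k+1}) we obtain:

  H_0: rank C_0 − rank ∂_1 = 5 − 4 = 1, and the invariant factors of ∂_1 are all 1, so H_0 = Z.
  H_1: rank ker ∂_1 − rank ∂_2 = (5 − 4) − 0 = 1, and there is no ∂_2, so H_1 = Z.

As a check, the Euler characteristic is 5 − 5 = 0, which agrees with 1 − 1 = 0.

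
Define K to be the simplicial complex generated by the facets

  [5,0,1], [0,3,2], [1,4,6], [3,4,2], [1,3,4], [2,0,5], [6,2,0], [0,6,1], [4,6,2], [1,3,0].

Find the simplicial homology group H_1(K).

H_1 = 0.

Fix the vertex order 0 < 1 < 2 < 3 < 4 < 5 < 6 and write every simplex with vertices in increasing order. Then dim K = 2 and the simplices of K are:

  0-simplices (7): [0], [1], [2], [3], [4], [5], [6]
  1-simplices (15): [0,1], [0,2], [0,3], [0,5], [0,6], [1,3], [1,4], [1,5], [1,6], [2,3], [2,4], [2,5], [2,6], [3,4], [4,6]
  2-simplices (10): [0,1,3], [0,1,5], [0,1,6], [0,2,3], [0,2,5], [0,2,6], [1,3,4], [1,4,6], [2,3,4], [2,4,6]

Hence C_0 ≅ Z^7, C_1 ≅ Z^15, C_2 ≅ Z^10.

∂_1: C_1 → C_0 sends each edge [p,q] (with p < q) to q − p.
As a 7×15 matrix over Z this has rank 6, with invariant factors (1,1,1,1,1,1).

Boundary ∂_2: C_2 → C_1 acts by ∂[p,q,r] = [q,r] − [p,r] + [p,q]. For instance
  ∂[0,1,3] = [1,3] − [0,3] + [0,1],
  ∂[0,2,5] = [2,5] − [0,5] + [0,2].
This gives a 15×10 integer matrix of rank 9; reducing to Smith normal form yields diagonal entries (1,1,1,1,1,1,1,1,1).

Reading off H_k = ker ∂_k / im ∂_{k+1}:

  H_1: rank ker ∂_1 − rank ∂_2 = (15 − 6) − 9 = 0, and the invariant factors of ∂_2 are all 1, so H_1 ≅ 0.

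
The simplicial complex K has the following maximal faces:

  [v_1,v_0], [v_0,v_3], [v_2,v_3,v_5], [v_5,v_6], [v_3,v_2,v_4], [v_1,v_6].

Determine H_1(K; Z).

We work with the vertex ordering v_0 < v_1 < v_2 < v_3 < v_4 < v_5 < v_6. The simplices of K, each written with vertices in increasing order, are:

  0-simplices (7): [v_0], [v_1], [v_2], [v_3], [v_4], [v_5], [v_6]
  1-simplices (9): [v_0,v_1], [v_0,v_3], [v_1,v_6], [v_2,v_3], [v_2,v_4], [v_2,v_5], [v_3,v_4], [v_3,v_5], [v_5,v_6]
  2-simplices (2): [v_2,v_3,v_4], [v_2,v_3,v_5]

giving chain groups C_0 ≅ Z^7, C_1 ≅ Z^9, C_2 ≅ Z^2.

Boundary ∂_1: C_1 → C_0 sends each edge [p,q] (with p < q) to q − p. For instance
  ∂[v_3,v_4] = [v_4] − [v_3].
The 7×9 boundary matrix has rank 6 and Smith normal form diag(1,1,1,1,1,1).

∂_2: C_2 → C_1 acts by ∂[p,q,r] = [q,r] − [p,r] + [p,q]. For instance
  ∂[v_2,v_3,v_4] = [v_3,v_4] − [v_2,v_4] + [v_2,v_3],
  ∂[v_2,v_3,v_5] = [v_3,v_5] − [v_2,v_5] + [v_2,v_3].
This gives a 9×2 integer matrix of rank 2; reducing to Smith normal form yields diagonal entries (1,1).

From H_k ≅ ker(∂_k) / im(∂_{k+1}) we obtain:

  H_1: rank ker ∂_1 − rank ∂_2 = (9 − 6) − 2 = 1, and the invariant factors of ∂_2 are all 1, so H_1 ≅ Z.

H_1 = Z.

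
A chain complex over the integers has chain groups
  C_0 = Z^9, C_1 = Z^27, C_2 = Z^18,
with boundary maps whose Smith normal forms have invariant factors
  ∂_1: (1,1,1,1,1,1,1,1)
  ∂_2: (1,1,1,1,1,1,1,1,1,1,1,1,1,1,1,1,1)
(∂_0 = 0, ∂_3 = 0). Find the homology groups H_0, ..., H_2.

H_0: b_0 = 9 − 0 − 8 = 1; torsion from ∂_1 factors > 1: none. So H_0 ≅ Z.
H_1: b_1 = 27 − 8 − 17 = 2; torsion from ∂_2 factors > 1: none. So H_1 ≅ Z^2.
H_2: b_2 = 18 − 17 − 0 = 1; torsion from ∂_3 factors > 1: none. So H_2 ≅ Z.

H_0 ≅ Z,  H_1 ≅ Z^2,  H_2 ≅ Z.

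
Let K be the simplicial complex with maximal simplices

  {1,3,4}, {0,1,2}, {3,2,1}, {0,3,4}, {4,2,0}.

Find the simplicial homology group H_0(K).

K has 5 vertices, 10 edges, 5 triangles.
rank ∂_0 = 0, rank ∂_1 = 4 ⇒ b_0 = 5 − 0 − 4 = 1; all invariant factors of ∂_1 are 1 so no torsion. So H_0 = Z.

H_0 = Z.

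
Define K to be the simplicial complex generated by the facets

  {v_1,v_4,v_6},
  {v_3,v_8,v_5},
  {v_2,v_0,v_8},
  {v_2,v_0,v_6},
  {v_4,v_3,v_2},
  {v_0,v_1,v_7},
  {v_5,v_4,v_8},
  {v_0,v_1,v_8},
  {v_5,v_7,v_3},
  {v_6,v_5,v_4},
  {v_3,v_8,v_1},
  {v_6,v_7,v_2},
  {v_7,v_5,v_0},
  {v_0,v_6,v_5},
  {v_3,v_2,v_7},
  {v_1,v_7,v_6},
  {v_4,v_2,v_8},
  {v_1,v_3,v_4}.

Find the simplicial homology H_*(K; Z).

H_0 = Z,  H_1 = Z ⊕ Z/2,  H_2 = 0.

Take the total order v_0 < v_1 < v_2 < v_3 < v_4 < v_5 < v_6 < v_7 < v_8 on the vertex set. Then K (dimension 2) consists of the simplices:

  0-simplices (9): [v_0], [v_1], [v_2], [v_3], [v_4], [v_5], [v_6], [v_7], [v_8]
  1-simplices (27): (27 of them)
  2-simplices (18): (18 of them)

Hence C_0 ≅ Z^9, C_1 ≅ Z^27, C_2 ≅ Z^18.

Boundary ∂_1: C_1 → C_0 sends each edge [p,q] (with p < q) to q − p. For instance
  ∂[v_1,v_4] = [v_4] − [v_1].
This gives a 9×27 integer matrix of rank 8; reducing to Smith normal form yields diagonal entries (1,1,1,1,1,1,1,1).

Boundary ∂_2: C_2 → C_1 sends each 2-simplex [p,q,r] to [q,r] − [p,r] + [p,q]. For instance
  ∂[v_0,v_1,v_8] = [v_1,v_8] − [v_0,v_8] + [v_0,v_1],
  ∂[v_1,v_3,v_8] = [v_3,v_8] − [v_1,v_8] + [v_1,v_3].
This gives a 27×18 integer matrix of rank 18; reducing to Smith normal form yields diagonal entries (1,1,1,1,1,1,1,1,1,1,1,1,1,1,1,1,1,2).

Now H_k = ker ∂_k / im ∂_{k+1}, so:

  H_0: rank C_0 − rank ∂_1 = 9 − 8 = 1, and the invariant factors of ∂_1 are all 1, so H_0 = Z.
  H_1: rank ker ∂_1 − rank ∂_2 = (27 − 8) − 18 = 1, and ∂_2 has invariant factor 2 > 1, so H_1 = Z ⊕ Z/2.
  H_2: rank ker ∂_2 − rank ∂_3 = (18 − 18) − 0 = 0, and there is no ∂_3, so H_2 = 0.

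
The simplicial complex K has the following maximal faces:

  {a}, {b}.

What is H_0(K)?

H_0 = Z^2.

Take the total order a < b on the vertex set. Then K (dimension 0) consists of the simplices:

  0-simplices (2): a, b

giving chain groups C_0 ≅ Z^2.

Now H_k = ker ∂_k / im ∂_{k+1}, so:

  H_0: rank C_0 − rank ∂_1 = 2 − 0 = 2, and there is no ∂_1, so H_0 = Z^2.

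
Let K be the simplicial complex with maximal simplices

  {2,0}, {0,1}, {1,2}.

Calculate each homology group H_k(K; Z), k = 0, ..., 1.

Order the vertices as 0 < 1 < 2. Listing each simplex with vertices in this order, K has dimension 1 with simplices:

  0-simplices (3): [0], [1], [2]
  1-simplices (3): [0,1], [0,2], [1,2]

so the chain groups are C_0 ≅ Z^3, C_1 ≅ Z^3.

Boundary ∂_1: C_1 → C_0 maps an edge to its endpoints' difference, ∂[p,q] = q − p.
This gives a 3×3 integer matrix of rank 2; reducing to Smith normal form yields diagonal entries (1,1).

Computing H_k = (kernel of ∂_k) / (image of ∂_{k+1}):

  H_0: rank C_0 − rank ∂_1 = 3 − 2 = 1, and the invariant factors of ∂_1 are all 1, so H_0 = Z.
  H_1: rank ker ∂_1 − rank ∂_2 = (3 − 2) − 0 = 1, and there is no ∂_2, so H_1 = Z.

H_0 ≅ Z,  H_1 ≅ Z.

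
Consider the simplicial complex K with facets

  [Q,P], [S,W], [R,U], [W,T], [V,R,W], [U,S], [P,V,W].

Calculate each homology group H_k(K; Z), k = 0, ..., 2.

H_0 = Z,  H_1 = Z,  H_2 = 0.

Order the vertices as P < Q < R < S < T < U < V < W. Listing each simplex with vertices in this order, K has dimension 2 with simplices:

  0-simplices (8): P, Q, R, S, T, U, V, W
  1-simplices (10): PQ, PV, PW, RU, RV, RW, SU, SW, TW, VW
  2-simplices (2): PVW, RVW

so the chain groups are C_0 ≅ Z^8, C_1 ≅ Z^10, C_2 ≅ Z^2.

The boundary map ∂_1: C_1 → C_0 is given by ∂[p,q] = [q] − [p].
This gives a 8×10 integer matrix of rank 7; reducing to Smith normal form yields diagonal entries (1,1,1,1,1,1,1).

Boundary ∂_2: C_2 → C_1 sends each 2-simplex [p,q,r] to [q,r] − [p,r] + [p,q]. For instance
  ∂PVW = VW − PW + PV,
  ∂RVW = VW − RW + RV.
The resulting 10×2 matrix has rank 2, and its Smith normal form has invariant factors (1,1).

From H_k ≅ ker(∂_k) / im(∂_{k+1}) we obtain:

  H_0: rank C_0 − rank ∂_1 = 8 − 7 = 1, and the invariant factors of ∂_1 are all 1, so H_0 = Z.
  H_1: rank ker ∂_1 − rank ∂_2 = (10 − 7) − 2 = 1, and the invariant factors of ∂_2 are all 1, so H_1 = Z.
  H_2: rank ker ∂_2 − rank ∂_3 = (2 − 2) − 0 = 0, and there is no ∂_3, so H_2 = 0.

As a check, the Euler characteristic is 8 − 10 + 2 = 0, which agrees with 1 − 1 + 0 = 0.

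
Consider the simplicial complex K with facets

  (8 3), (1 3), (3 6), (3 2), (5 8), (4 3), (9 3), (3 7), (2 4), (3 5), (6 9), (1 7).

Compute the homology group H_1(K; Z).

H_1 = Z^4.

K has 9 vertices, 12 edges.
rank ∂_1 = 8, rank ∂_2 = 0 ⇒ b_1 = 12 − 8 − 0 = 4. So H_1 ≅ Z^4.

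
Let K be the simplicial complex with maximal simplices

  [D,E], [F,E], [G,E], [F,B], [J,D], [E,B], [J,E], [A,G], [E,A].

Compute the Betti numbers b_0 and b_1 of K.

Fix the vertex order A < B < D < E < F < G < J and write every simplex with vertices in increasing order. Then dim K = 1 and the simplices of K are:

  0-simplices (7): A, B, D, E, F, G, J
  1-simplices (9): AE, AG, BE, BF, DE, DJ, EF, EG, EJ

giving chain groups C_0 ≅ Z^7, C_1 ≅ Z^9.

Boundary ∂_1: C_1 → C_0 is given by ∂[p,q] = [q] − [p]. For instance
  ∂AG = G − A.
This gives a 7×9 integer matrix of rank 6; reducing to Smith normal form yields diagonal entries (1,1,1,1,1,1).

Now H_k = ker ∂_k / im ∂_{k+1}, so:

  H_0: rank C_0 − rank ∂_1 = 7 − 6 = 1, and the invariant factors of ∂_1 are all 1, so H_0 = Z.
  H_1: rank ker ∂_1 − rank ∂_2 = (9 − 6) − 0 = 3, and there is no ∂_2, so H_1 = Z^3.

As a check, the Euler characteristic is 7 − 9 = -2, which agrees with 1 − 3 = -2.

Hence the Betti numbers are b_0 = 1, b_1 = 3.

b_0 = 1, b_1 = 3.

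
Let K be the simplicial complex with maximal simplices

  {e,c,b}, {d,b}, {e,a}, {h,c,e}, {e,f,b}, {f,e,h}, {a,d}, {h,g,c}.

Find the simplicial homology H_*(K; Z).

Fix the vertex order a < b < c < d < e < f < g < h and write every simplex with vertices in increasing order. Then dim K = 2 and the simplices of K are:

  0-simplices (8): a, b, c, d, e, f, g, h
  1-simplices (13): ad, ae, bc, bd, be, bf, ce, cg, ch, ef, eh, fh, gh
  2-simplices (5): bce, bef, ceh, cgh, efh

so the chain groups are C_0 ≅ Z^8, C_1 ≅ Z^13, C_2 ≅ Z^5.

Boundary ∂_1: C_1 → C_0 is given by ∂[p,q] = [q] − [p].
As a 8×13 matrix over Z this has rank 7, with invariant factors (1,1,1,1,1,1,1).

The boundary map ∂_2: C_2 → C_1 acts by ∂[p,q,r] = [q,r] − [p,r] + [p,q]. For instance
  ∂ceh = eh − ch + ce,
  ∂efh = fh − eh + ef.
This gives a 13×5 integer matrix of rank 5; reducing to Smith normal form yields diagonal entries (1,1,1,1,1).

Now H_k = ker ∂_k / im ∂_{k+1}, so:

  H_0: rank C_0 − rank ∂_1 = 8 − 7 = 1, and the invariant factors of ∂_1 are all 1, so H_0 ≅ Z.
  H_1: rank ker ∂_1 − rank ∂_2 = (13 − 7) − 5 = 1, and the invariant factors of ∂_2 are all 1, so H_1 ≅ Z.
  H_2: rank ker ∂_2 − rank ∂_3 = (5 − 5) − 0 = 0, and there is no ∂_3, so H_2 ≅ 0.

H_0 ≅ Z,  H_1 ≅ Z,  H_2 = 0.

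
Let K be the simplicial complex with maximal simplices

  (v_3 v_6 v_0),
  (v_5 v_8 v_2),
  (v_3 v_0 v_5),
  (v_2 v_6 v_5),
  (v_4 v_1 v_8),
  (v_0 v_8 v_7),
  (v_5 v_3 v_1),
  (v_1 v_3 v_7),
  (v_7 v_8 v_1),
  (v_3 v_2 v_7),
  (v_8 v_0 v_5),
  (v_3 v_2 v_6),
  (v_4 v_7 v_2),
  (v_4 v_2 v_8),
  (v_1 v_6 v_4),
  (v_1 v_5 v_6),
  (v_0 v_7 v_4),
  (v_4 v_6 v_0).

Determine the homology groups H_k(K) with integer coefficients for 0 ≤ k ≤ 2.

H_0 = Z,  H_1 = Z ⊕ Z/2,  H_2 = 0.

Take the total order v_0 < v_1 < v_2 < v_3 < v_4 < v_5 < v_6 < v_7 < v_8 on the vertex set. Then K (dimension 2) consists of the simplices:

  0-simplices (9): [v_0], [v_1], [v_2], [v_3], [v_4], [v_5], [v_6], [v_7], [v_8]
  1-simplices (27): (27 of them)
  2-simplices (18): (18 of them)

so the chain groups are C_0 ≅ Z^9, C_1 ≅ Z^27, C_2 ≅ Z^18.

The boundary map ∂_1: C_1 → C_0 sends each edge [p,q] (with p < q) to q − p. For instance
  ∂[v_1,v_7] = [v_7] − [v_1].
As a 9×27 matrix over Z this has rank 8, with invariant factors (1,1,1,1,1,1,1,1).

∂_2: C_2 → C_1 acts by ∂[p,q,r] = [q,r] − [p,r] + [p,q]. For instance
  ∂[v_1,v_7,v_8] = [v_7,v_8] − [v_1,v_8] + [v_1,v_7],
  ∂[v_2,v_5,v_6] = [v_5,v_6] − [v_2,v_6] + [v_2,v_5].
The resulting 27×18 matrix has rank 18, and its Smith normal form has invariant factors (1,1,1,1,1,1,1,1,1,1,1,1,1,1,1,1,1,2).

From H_k ≅ ker(∂_k) / im(∂_{k+1}) we obtain:

  H_0: rank C_0 − rank ∂_1 = 9 − 8 = 1, and the invariant factors of ∂_1 are all 1, so H_0 ≅ Z.
  H_1: rank ker ∂_1 − rank ∂_2 = (27 − 8) − 18 = 1, and ∂_2 has invariant factor 2 > 1, so H_1 ≅ Z ⊕ Z/2.
  H_2: rank ker ∂_2 − rank ∂_3 = (18 − 18) − 0 = 0, and there is no ∂_3, so H_2 ≅ 0.

(K is a triangulation of the Klein bottle.)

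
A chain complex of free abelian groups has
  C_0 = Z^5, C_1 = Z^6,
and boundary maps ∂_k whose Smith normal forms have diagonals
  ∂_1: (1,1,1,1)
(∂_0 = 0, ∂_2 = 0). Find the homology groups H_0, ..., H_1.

H_0: b_0 = 5 − 0 − 4 = 1; torsion from ∂_1 factors > 1: none. So H_0 = Z.
H_1: b_1 = 6 − 4 − 0 = 2; torsion from ∂_2 factors > 1: none. So H_1 = Z^2.

H_0 = Z,  H_1 = Z^2.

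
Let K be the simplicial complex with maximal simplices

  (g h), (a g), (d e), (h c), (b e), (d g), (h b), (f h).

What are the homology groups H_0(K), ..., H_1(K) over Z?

H_0 = Z,  H_1 = Z.

We work with the vertex ordering a < b < c < d < e < f < g < h. The simplices of K, each written with vertices in increasing order, are:

  0-simplices (8): a, b, c, d, e, f, g, h
  1-simplices (8): ag, be, bh, ch, de, dg, fh, gh

giving chain groups C_0 ≅ Z^8, C_1 ≅ Z^8.

The boundary map ∂_1: C_1 → C_0 sends each edge [p,q] (with p < q) to q − p. For instance
  ∂bh = h − b.
As a 8×8 matrix over Z this has rank 7, with invariant factors (1,1,1,1,1,1,1).

Reading off H_k = ker ∂_k / im ∂_{k+1}:

  H_0: rank C_0 − rank ∂_1 = 8 − 7 = 1, and the invariant factors of ∂_1 are all 1, so H_0 = Z.
  H_1: rank ker ∂_1 − rank ∂_2 = (8 − 7) − 0 = 1, and there is no ∂_2, so H_1 = Z.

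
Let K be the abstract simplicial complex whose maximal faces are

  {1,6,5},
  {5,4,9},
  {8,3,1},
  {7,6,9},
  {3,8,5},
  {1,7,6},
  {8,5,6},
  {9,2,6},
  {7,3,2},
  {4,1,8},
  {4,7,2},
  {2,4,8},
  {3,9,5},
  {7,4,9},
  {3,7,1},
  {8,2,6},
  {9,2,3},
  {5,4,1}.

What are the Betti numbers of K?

Order the vertices as 1 < 2 < 3 < 4 < 5 < 6 < 7 < 8 < 9. Listing each simplex with vertices in this order, K has dimension 2 with simplices:

  0-simplices (9): [1], [2], [3], [4], [5], [6], [7], [8], [9]
  1-simplices (27): (27 of them)
  2-simplices (18): [1,3,7], [1,3,8], [1,4,5], [1,4,8], [1,5,6], [1,6,7], [2,3,7], [2,3,9], [2,4,7], [2,4,8], [2,6,8], [2,6,9], [3,5,8], [3,5,9], [4,5,9], [4,7,9], [5,6,8], [6,7,9]

Hence C_0 ≅ Z^9, C_1 ≅ Z^27, C_2 ≅ Z^18.

∂_1: C_1 → C_0 is given by ∂[p,q] = [q] − [p]. For instance
  ∂[4,5] = [5] − [4].
The resulting 9×27 matrix has rank 8, and its Smith normal form has invariant factors (1,1,1,1,1,1,1,1).

Boundary ∂_2: C_2 → C_1 sends each 2-simplex [p,q,r] to [q,r] − [p,r] + [p,q]. For instance
  ∂[2,6,9] = [6,9] − [2,9] + [2,6],
  ∂[4,7,9] = [7,9] − [4,9] + [4,7].
The resulting 27×18 matrix has rank 18, and its Smith normal form has invariant factors (1,1,1,1,1,1,1,1,1,1,1,1,1,1,1,1,1,2).

Reading off H_k = ker ∂_k / im ∂_{k+1}:

  H_0: rank C_0 − rank ∂_1 = 9 − 8 = 1, and the invariant factors of ∂_1 are all 1, so H_0 = Z.
  H_1: rank ker ∂_1 − rank ∂_2 = (27 − 8) − 18 = 1, and ∂_2 has invariant factor 2 > 1, so H_1 = Z ⊕ Z/2Z.
  H_2: rank ker ∂_2 − rank ∂_3 = (18 − 18) − 0 = 0, and there is no ∂_3, so H_2 = 0.

Hence the Betti numbers are b_0 = 1, b_1 = 1, b_2 = 0.

b_0 = 1, b_1 = 1, b_2 = 0.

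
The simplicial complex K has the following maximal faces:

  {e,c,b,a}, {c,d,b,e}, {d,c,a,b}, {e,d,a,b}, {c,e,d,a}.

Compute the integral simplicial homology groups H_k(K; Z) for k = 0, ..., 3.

Order the vertices as a < b < c < d < e. Listing each simplex with vertices in this order, K has dimension 3 with simplices:

  0-simplices (5): a, b, c, d, e
  1-simplices (10): ab, ac, ad, ae, bc, bd, be, cd, ce, de
  2-simplices (10): abc, abd, abe, acd, ace, ade, bcd, bce, bde, cde
  3-simplices (5): abcd, abce, abde, acde, bcde

giving chain groups C_0 ≅ Z^5, C_1 ≅ Z^10, C_2 ≅ Z^10, C_3 ≅ Z^5.

The boundary map ∂_1: C_1 → C_0 maps an edge to its endpoints' difference, ∂[p,q] = q − p. For instance
  ∂ad = d − a.
This gives a 5×10 integer matrix of rank 4; reducing to Smith normal form yields diagonal entries (1,1,1,1).

Boundary ∂_2: C_2 → C_1 acts by ∂[p,q,r] = [q,r] − [p,r] + [p,q]. For instance
  ∂abc = bc − ac + ab,
  ∂bcd = cd − bd + bc.
As a 10×10 matrix over Z this has rank 6, with invariant factors (1,1,1,1,1,1).

Boundary ∂_3: C_3 → C_2 sends each 3-simplex σ to the alternating sum Σ_i (−1)^i (σ with its i-th vertex removed). For instance
  ∂abde = bde − ade + abe − abd,
  ∂abcd = bcd − acd + abd − abc.
As a 10×5 matrix over Z this has rank 4, with invariant factors (1,1,1,1).

From H_k ≅ ker(∂_k) / im(∂_{k+1}) we obtain:

  H_0: rank C_0 − rank ∂_1 = 5 − 4 = 1, and the invariant factors of ∂_1 are all 1, so H_0 = Z.
  H_1: rank ker ∂_1 − rank ∂_2 = (10 − 4) − 6 = 0, and the invariant factors of ∂_2 are all 1, so H_1 = 0.
  H_2: rank ker ∂_2 − rank ∂_3 = (10 − 6) − 4 = 0, and the invariant factors of ∂_3 are all 1, so H_2 = 0.
  H_3: rank ker ∂_3 − rank ∂_4 = (5 − 4) − 0 = 1, and there is no ∂_4, so H_3 = Z.

H_0 = Z,  H_1 = 0,  H_2 = 0,  H_3 = Z.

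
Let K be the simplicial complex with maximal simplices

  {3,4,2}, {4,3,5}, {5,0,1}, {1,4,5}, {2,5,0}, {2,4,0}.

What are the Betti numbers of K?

b_0 = 1, b_1 = 1, b_2 = 0.

We work with the vertex ordering 0 < 1 < 2 < 3 < 4 < 5. The simplices of K, each written with vertices in increasing order, are:

  0-simplices (6): [0], [1], [2], [3], [4], [5]
  1-simplices (12): [0,1], [0,2], [0,4], [0,5], [1,4], [1,5], [2,3], [2,4], [2,5], [3,4], [3,5], [4,5]
  2-simplices (6): [0,1,5], [0,2,4], [0,2,5], [1,4,5], [2,3,4], [3,4,5]

Hence C_0 ≅ Z^6, C_1 ≅ Z^12, C_2 ≅ Z^6.

Boundary ∂_1: C_1 → C_0 is given by ∂[p,q] = [q] − [p]. For instance
  ∂[1,4] = [4] − [1].
The resulting 6×12 matrix has rank 5, and its Smith normal form has invariant factors (1,1,1,1,1).

Boundary ∂_2: C_2 → C_1 acts by ∂[p,q,r] = [q,r] − [p,r] + [p,q]. For instance
  ∂[1,4,5] = [4,5] − [1,5] + [1,4],
  ∂[3,4,5] = [4,5] − [3,5] + [3,4].
This gives a 12×6 integer matrix of rank 6; reducing to Smith normal form yields diagonal entries (1,1,1,1,1,1).

From H_k ≅ ker(∂_k) / im(∂_{k+1}) we obtain:

  H_0: rank C_0 − rank ∂_1 = 6 − 5 = 1, and the invariant factors of ∂_1 are all 1, so H_0 ≅ Z.
  H_1: rank ker ∂_1 − rank ∂_2 = (12 − 5) − 6 = 1, and the invariant factors of ∂_2 are all 1, so H_1 ≅ Z.
  H_2: rank ker ∂_2 − rank ∂_3 = (6 − 6) − 0 = 0, and there is no ∂_3, so H_2 ≅ 0.

Hence the Betti numbers are b_0 = 1, b_1 = 1, b_2 = 0.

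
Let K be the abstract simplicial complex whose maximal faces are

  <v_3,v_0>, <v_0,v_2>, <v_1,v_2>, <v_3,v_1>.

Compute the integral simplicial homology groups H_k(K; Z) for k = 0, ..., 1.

H_0 ≅ Z,  H_1 ≅ Z.

We work with the vertex ordering v_0 < v_1 < v_2 < v_3. The simplices of K, each written with vertices in increasing order, are:

  0-simplices (4): [v_0], [v_1], [v_2], [v_3]
  1-simplices (4): [v_0,v_2], [v_0,v_3], [v_1,v_2], [v_1,v_3]

so the chain groups are C_0 ≅ Z^4, C_1 ≅ Z^4.

The boundary map ∂_1: C_1 → C_0 maps an edge to its endpoints' difference, ∂[p,q] = q − p.
The resulting 4×4 matrix has rank 3, and its Smith normal form has invariant factors (1,1,1).

Computing H_k = (kernel of ∂_k) / (image of ∂_{k+1}):

  H_0: rank C_0 − rank ∂_1 = 4 − 3 = 1, and the invariant factors of ∂_1 are all 1, so H_0 ≅ Z.
  H_1: rank ker ∂_1 − rank ∂_2 = (4 − 3) − 0 = 1, and there is no ∂_2, so H_1 ≅ Z.

(K is a triangulation of the circle S^1.)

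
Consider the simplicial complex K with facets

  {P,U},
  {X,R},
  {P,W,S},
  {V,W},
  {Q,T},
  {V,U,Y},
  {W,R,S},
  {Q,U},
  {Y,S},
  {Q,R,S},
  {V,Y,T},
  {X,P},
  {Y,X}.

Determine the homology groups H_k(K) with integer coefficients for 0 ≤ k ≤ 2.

H_0 ≅ Z,  H_1 ≅ Z^6,  H_2 = 0.

Take the total order P < Q < R < S < T < U < V < W < X < Y on the vertex set. Then K (dimension 2) consists of the simplices:

  0-simplices (10): P, Q, R, S, T, U, V, W, X, Y
  1-simplices (20): PS, PU, PW, PX, QR, QS, QT, QU, RS, RW, RX, SW, SY, TV, TY, UV, UY, VW, VY, XY
  2-simplices (5): PSW, QRS, RSW, TVY, UVY

so the chain groups are C_0 ≅ Z^10, C_1 ≅ Z^20, C_2 ≅ Z^5.

Boundary ∂_1: C_1 → C_0 is given by ∂[p,q] = [q] − [p].
This gives a 10×20 integer matrix of rank 9; reducing to Smith normal form yields diagonal entries (1,1,1,1,1,1,1,1,1).

∂_2: C_2 → C_1 sends each 2-simplex [p,q,r] to [q,r] − [p,r] + [p,q]. For instance
  ∂PSW = SW − PW + PS,
  ∂RSW = SW − RW + RS.
The 20×5 boundary matrix has rank 5 and Smith normal form diag(1,1,1,1,1).

Reading off H_k = ker ∂_k / im ∂_{k+1}:

  H_0: rank C_0 − rank ∂_1 = 10 − 9 = 1, and the invariant factors of ∂_1 are all 1, so H_0 = Z.
  H_1: rank ker ∂_1 − rank ∂_2 = (20 − 9) − 5 = 6, and the invariant factors of ∂_2 are all 1, so H_1 = Z^6.
  H_2: rank ker ∂_2 − rank ∂_3 = (5 − 5) − 0 = 0, and there is no ∂_3, so H_2 = 0.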